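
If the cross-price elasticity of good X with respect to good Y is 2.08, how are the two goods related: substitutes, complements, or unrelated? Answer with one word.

substitutes

ε = 2.08 > 0, so a higher price of good Y raises demand for good X: substitutes.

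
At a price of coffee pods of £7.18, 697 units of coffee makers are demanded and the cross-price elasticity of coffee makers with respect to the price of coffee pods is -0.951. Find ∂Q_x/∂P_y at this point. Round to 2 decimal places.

-92.32

ε = (∂Q_x/∂P_y)·(P_y/Q_x) ⇒ ∂Q_x/∂P_y = ε·Q_x/P_y = -0.951 × 697/7.18 ≈ -92.32.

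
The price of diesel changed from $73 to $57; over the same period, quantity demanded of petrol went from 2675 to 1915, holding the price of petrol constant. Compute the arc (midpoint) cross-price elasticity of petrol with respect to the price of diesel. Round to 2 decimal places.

ΔQ_A = 1915 − 2675 = -760; ΔP_B = 57 − 73 = -16.
Midpoints: Q̄_A = 2295.0, P̄_B = 65.00.
ε = (ΔQ_A/Q̄_A)/(ΔP_B/P̄_B) = (-760/2295.0)/(-16/65.00) ≈ 1.35.
ε > 0: petrol and diesel are substitutes.

1.35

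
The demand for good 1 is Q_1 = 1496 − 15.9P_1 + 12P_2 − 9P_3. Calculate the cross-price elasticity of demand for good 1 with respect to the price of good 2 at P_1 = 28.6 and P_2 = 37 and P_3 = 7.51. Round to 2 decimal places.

At P_1 = 28.6 and P_2 = 37 and P_3 = 7.51: Q_1 = 1417.67.
∂Q_1/∂P_2 = 12.
ε = (∂Q_1/∂P_2)(P_2/Q_1) = 12 × (37/1417.67) ≈ 0.31.
Since ε > 0, good 1 and good 2 are substitutes.

0.31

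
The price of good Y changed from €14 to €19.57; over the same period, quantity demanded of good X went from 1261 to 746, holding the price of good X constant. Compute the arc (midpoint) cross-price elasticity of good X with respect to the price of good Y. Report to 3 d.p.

-1.547

ΔQ_X = 746 − 1261 = -515; ΔP_Y = 19.57 − 14 = 5.57.
Midpoints: Q̄_X = 1003.5, P̄_Y = 16.79.
ε = (ΔQ_X/Q̄_X)/(ΔP_Y/P̄_Y) = (-515/1003.5)/(5.57/16.79) ≈ -1.547.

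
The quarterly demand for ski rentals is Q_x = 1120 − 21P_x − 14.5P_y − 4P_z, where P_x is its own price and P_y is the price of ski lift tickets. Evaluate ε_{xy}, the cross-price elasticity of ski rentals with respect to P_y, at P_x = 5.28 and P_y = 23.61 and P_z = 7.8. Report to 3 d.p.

-0.539

At P_x = 5.28 and P_y = 23.61 and P_z = 7.8: Q_x = 635.575.
∂Q_x/∂P_y = -14.5.
ε = (∂Q_x/∂P_y)(P_y/Q_x) = -14.5 × (23.61/635.575) ≈ -0.539.
Since ε < 0, ski rentals and ski lift tickets are complements.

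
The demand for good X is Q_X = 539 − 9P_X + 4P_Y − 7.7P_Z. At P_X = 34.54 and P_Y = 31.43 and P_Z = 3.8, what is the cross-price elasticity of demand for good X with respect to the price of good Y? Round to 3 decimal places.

At P_X = 34.54 and P_Y = 31.43 and P_Z = 3.8: Q_X = 324.6.
∂Q_X/∂P_Y = 4.
ε = (∂Q_X/∂P_Y)(P_Y/Q_X) = 4 × (31.43/324.6) ≈ 0.387.
Since ε > 0, good X and good Y are substitutes.

0.387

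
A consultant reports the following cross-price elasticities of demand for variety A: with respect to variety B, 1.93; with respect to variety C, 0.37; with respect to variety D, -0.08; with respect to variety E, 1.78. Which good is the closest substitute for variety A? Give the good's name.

Substitutes have ε > 0. Among the positive values, 1.93 (variety B) is largest.

variety B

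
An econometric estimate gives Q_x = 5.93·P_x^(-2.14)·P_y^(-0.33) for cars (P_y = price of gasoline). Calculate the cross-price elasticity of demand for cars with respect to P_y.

-0.33

In a log-linear (constant-elasticity) demand function, the coefficient on the exponent of P_y is the cross-price elasticity.
ε = -0.33. Negative, so cars and gasoline are complements.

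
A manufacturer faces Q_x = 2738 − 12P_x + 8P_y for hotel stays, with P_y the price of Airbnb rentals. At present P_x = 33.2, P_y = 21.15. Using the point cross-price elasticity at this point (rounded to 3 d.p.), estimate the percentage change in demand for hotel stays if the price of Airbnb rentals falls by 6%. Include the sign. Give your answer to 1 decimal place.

At P_x = 33.2, P_y = 21.15: Q_x = 2508.8.
∂Q_x/∂P_y = 8.
ε = (∂Q_x/∂P_y)(P_y/Q_x) = 8.0000 × 21.15/2508.8 ≈ 0.067.
%ΔQ_x ≈ ε × %ΔP_y = 0.067 × (-6%) = -0.4%.

-0.4%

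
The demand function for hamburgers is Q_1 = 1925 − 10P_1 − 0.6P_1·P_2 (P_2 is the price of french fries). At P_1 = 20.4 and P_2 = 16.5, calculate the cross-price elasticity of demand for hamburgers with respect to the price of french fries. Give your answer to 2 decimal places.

At P_1 = 20.4 and P_2 = 16.5: Q_1 = 1519.04.
∂Q_1/∂P_2 = -0.6P_1 = -0.6(20.4) = -12.2400.
ε = (∂Q_1/∂P_2)(P_2/Q_1) = -12.2400 × (16.5/1519.04) ≈ -0.13.

-0.13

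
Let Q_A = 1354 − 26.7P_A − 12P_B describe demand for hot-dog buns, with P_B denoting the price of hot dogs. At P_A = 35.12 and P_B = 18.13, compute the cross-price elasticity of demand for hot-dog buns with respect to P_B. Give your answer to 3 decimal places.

-1.095

At P_A = 35.12 and P_B = 18.13: Q_A = 198.736.
∂Q_A/∂P_B = -12.
ε = (∂Q_A/∂P_B)(P_B/Q_A) = -12 × (18.13/198.736) ≈ -1.095.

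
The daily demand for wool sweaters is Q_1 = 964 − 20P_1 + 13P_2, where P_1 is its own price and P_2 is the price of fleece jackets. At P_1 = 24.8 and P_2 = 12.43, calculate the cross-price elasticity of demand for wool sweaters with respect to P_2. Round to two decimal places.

At P_1 = 24.8 and P_2 = 12.43: Q_1 = 629.59.
∂Q_1/∂P_2 = 13.
ε = (∂Q_1/∂P_2)(P_2/Q_1) = 13 × (12.43/629.59) ≈ 0.26.

0.26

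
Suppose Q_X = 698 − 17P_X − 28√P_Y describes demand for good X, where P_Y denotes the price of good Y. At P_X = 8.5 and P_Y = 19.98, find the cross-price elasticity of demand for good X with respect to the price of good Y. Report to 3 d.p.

At P_X = 8.5 and P_Y = 19.98: Q_X = 428.343.
∂Q_X/∂P_Y = -28/(2√P_Y) = -28/(2√19.98) = -3.1321.
ε = (∂Q_X/∂P_Y)(P_Y/Q_X) = -3.1321 × (19.98/428.343) ≈ -0.146.
ε < 0: complements.

-0.146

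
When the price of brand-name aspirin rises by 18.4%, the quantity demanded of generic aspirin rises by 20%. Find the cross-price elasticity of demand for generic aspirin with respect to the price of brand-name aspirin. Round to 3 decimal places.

1.087

ε = (%ΔQ of generic aspirin) / (%ΔP of brand-name aspirin) = (20%) / (18.4%) ≈ 1.087.
Positive cross-price elasticity: substitutes.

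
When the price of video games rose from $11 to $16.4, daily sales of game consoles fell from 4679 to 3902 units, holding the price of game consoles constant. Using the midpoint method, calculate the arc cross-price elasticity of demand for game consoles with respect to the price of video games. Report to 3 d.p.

-0.459

ΔQ_A = 3902 − 4679 = -777; ΔP_B = 16.4 − 11 = 5.4.
Midpoints: Q̄_A = 4290.5, P̄_B = 13.70.
ε = (ΔQ_A/Q̄_A)/(ΔP_B/P̄_B) = (-777/4290.5)/(5.4/13.70) ≈ -0.459.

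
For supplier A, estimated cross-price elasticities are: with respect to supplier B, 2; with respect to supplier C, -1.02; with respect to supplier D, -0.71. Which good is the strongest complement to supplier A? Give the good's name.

Complements have ε < 0. The most negative value is -1.02 (supplier C).

supplier C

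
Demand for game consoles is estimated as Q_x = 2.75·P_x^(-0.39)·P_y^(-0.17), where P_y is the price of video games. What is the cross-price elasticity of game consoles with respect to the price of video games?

-0.17

In a log-linear (constant-elasticity) demand function, the coefficient on the exponent of P_y is the cross-price elasticity.
ε = -0.17. Negative, so game consoles and video games are complements.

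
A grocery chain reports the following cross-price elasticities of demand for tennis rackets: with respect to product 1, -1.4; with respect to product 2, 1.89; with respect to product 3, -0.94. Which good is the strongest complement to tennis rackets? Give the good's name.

product 1

Complements have ε < 0. The most negative value is -1.4 (product 1).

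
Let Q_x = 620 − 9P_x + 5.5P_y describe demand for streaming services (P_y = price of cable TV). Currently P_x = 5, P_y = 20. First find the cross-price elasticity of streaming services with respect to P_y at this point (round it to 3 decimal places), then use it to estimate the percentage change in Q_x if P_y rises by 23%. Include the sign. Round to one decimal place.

3.7%

At P_x = 5, P_y = 20: Q_x = 685.
∂Q_x/∂P_y = 5.5.
ε = (∂Q_x/∂P_y)(P_y/Q_x) = 5.5000 × 20/685 ≈ 0.161.
%ΔQ_x ≈ ε × %ΔP_y = 0.161 × (23%) = 3.7%.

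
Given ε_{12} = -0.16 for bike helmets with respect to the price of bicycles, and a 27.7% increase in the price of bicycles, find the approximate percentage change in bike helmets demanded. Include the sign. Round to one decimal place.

%ΔQ ≈ ε × %ΔP of bicycles = -0.16 × (27.7%) = -4.4%.

-4.4%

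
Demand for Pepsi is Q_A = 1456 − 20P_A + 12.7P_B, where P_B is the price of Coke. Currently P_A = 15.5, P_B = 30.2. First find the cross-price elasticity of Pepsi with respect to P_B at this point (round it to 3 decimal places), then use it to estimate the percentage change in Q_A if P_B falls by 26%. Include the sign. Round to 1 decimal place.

-6.5%

At P_A = 15.5, P_B = 30.2: Q_A = 1529.54.
∂Q_A/∂P_B = 12.7.
ε = (∂Q_A/∂P_B)(P_B/Q_A) = 12.7000 × 30.2/1529.54 ≈ 0.251.
%ΔQ_A ≈ ε × %ΔP_B = 0.251 × (-26%) = -6.5%.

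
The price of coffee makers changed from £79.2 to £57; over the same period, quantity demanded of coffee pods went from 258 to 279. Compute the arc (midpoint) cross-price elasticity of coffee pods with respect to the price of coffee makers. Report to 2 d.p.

ΔQ_A = 279 − 258 = 21; ΔP_B = 57 − 79.2 = -22.2.
Midpoints: Q̄_A = 268.5, P̄_B = 68.10.
ε = (ΔQ_A/Q̄_A)/(ΔP_B/P̄_B) = (21/268.5)/(-22.2/68.10) ≈ -0.24.
ε < 0: coffee pods and coffee makers are complements.

-0.24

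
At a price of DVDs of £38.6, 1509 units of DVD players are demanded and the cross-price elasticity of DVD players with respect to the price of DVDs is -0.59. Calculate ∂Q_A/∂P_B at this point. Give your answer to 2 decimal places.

-23.07

ε = (∂Q_A/∂P_B)·(P_B/Q_A) ⇒ ∂Q_A/∂P_B = ε·Q_A/P_B = -0.59 × 1509/38.6 ≈ -23.07.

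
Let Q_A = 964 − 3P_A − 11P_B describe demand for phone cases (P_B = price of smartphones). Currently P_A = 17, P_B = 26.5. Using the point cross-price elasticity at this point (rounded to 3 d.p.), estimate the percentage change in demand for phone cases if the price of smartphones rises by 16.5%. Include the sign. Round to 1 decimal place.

-7.7%

At P_A = 17, P_B = 26.5: Q_A = 621.5.
∂Q_A/∂P_B = -11.
ε = (∂Q_A/∂P_B)(P_B/Q_A) = -11.0000 × 26.5/621.5 ≈ -0.469.
%ΔQ_A ≈ ε × %ΔP_B = -0.469 × (16.5%) = -7.7%.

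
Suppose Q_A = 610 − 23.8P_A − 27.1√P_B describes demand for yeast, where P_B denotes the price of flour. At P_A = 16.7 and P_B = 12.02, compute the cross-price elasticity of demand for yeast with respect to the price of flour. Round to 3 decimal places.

-0.396

At P_A = 16.7 and P_B = 12.02: Q_A = 118.585.
∂Q_A/∂P_B = -27.1/(2√P_B) = -27.1/(2√12.02) = -3.9083.
ε = (∂Q_A/∂P_B)(P_B/Q_A) = -3.9083 × (12.02/118.585) ≈ -0.396.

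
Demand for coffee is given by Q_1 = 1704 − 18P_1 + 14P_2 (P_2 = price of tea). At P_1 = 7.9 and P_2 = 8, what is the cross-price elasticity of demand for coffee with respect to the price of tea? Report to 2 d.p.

At P_1 = 7.9 and P_2 = 8: Q_1 = 1673.8.
∂Q_1/∂P_2 = 14.
ε = (∂Q_1/∂P_2)(P_2/Q_1) = 14 × (8/1673.8) ≈ 0.07.

0.07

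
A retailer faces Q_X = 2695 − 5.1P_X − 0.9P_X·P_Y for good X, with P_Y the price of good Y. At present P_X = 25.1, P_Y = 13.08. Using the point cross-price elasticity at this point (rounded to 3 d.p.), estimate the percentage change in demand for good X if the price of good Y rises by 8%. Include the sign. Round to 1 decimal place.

-1.0%

At P_X = 25.1, P_Y = 13.08: Q_X = 2271.513.
∂Q_X/∂P_Y = -0.9P_X = -22.5900.
ε = (∂Q_X/∂P_Y)(P_Y/Q_X) = -22.5900 × 13.08/2271.513 ≈ -0.130.
%ΔQ_X ≈ ε × %ΔP_Y = -0.130 × (8%) = -1.0%.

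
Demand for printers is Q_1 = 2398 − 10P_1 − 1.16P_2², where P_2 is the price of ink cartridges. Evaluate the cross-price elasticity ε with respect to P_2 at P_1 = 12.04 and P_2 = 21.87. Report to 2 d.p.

-0.64

At P_1 = 12.04 and P_2 = 21.87: Q_1 = 1722.776.
∂Q_1/∂P_2 = -2.32P_2 = -2.32(21.87) = -50.7384.
ε = (∂Q_1/∂P_2)(P_2/Q_1) = -50.7384 × (21.87/1722.776) ≈ -0.64.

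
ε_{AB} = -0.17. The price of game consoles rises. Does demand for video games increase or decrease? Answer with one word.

ε < 0 and the price of game consoles rises, so the quantity of video games moves in the opposite direction: it decreases.

decrease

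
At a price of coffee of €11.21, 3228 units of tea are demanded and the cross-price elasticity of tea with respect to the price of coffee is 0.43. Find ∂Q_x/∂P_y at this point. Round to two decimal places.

ε = (∂Q_x/∂P_y)·(P_y/Q_x) ⇒ ∂Q_x/∂P_y = ε·Q_x/P_y = 0.43 × 3228/11.21 ≈ 123.82.

123.82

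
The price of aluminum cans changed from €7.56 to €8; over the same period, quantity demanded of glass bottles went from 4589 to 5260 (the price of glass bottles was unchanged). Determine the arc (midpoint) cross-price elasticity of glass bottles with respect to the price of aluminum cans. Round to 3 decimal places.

ΔQ_A = 5260 − 4589 = 671; ΔP_B = 8 − 7.56 = 0.44.
Midpoints: Q̄_A = 4924.5, P̄_B = 7.78.
ε = (ΔQ_A/Q̄_A)/(ΔP_B/P̄_B) = (671/4924.5)/(0.44/7.78) ≈ 2.409.
ε > 0: glass bottles and aluminum cans are substitutes.

2.409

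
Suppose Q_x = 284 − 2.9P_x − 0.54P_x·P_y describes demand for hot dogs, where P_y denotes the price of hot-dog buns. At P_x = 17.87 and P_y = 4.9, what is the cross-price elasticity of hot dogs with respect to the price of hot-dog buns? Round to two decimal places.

At P_x = 17.87 and P_y = 4.9: Q_x = 184.893.
∂Q_x/∂P_y = -0.54P_x = -0.54(17.87) = -9.6498.
ε = (∂Q_x/∂P_y)(P_y/Q_x) = -9.6498 × (4.9/184.893) ≈ -0.26.
ε < 0: complements.

-0.26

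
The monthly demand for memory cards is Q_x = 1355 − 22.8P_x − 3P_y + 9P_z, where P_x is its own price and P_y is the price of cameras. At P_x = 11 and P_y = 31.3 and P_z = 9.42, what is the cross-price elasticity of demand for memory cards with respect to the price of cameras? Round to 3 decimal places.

At P_x = 11 and P_y = 31.3 and P_z = 9.42: Q_x = 1095.08.
∂Q_x/∂P_y = -3.
ε = (∂Q_x/∂P_y)(P_y/Q_x) = -3 × (31.3/1095.08) ≈ -0.086.
Since ε < 0, memory cards and cameras are complements.

-0.086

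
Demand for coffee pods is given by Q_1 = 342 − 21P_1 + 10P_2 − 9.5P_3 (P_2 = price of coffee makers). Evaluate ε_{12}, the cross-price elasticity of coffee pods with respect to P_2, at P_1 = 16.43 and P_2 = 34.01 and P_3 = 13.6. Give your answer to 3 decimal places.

At P_1 = 16.43 and P_2 = 34.01 and P_3 = 13.6: Q_1 = 207.87.
∂Q_1/∂P_2 = 10.
ε = (∂Q_1/∂P_2)(P_2/Q_1) = 10 × (34.01/207.87) ≈ 1.636.
Since ε > 0, coffee pods and coffee makers are substitutes.

1.636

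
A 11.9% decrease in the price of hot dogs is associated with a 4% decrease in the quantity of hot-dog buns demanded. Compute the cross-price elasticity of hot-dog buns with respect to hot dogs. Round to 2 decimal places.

0.34

ε = (%ΔQ of hot-dog buns) / (%ΔP of hot dogs) = (-4%) / (-11.9%) ≈ 0.34.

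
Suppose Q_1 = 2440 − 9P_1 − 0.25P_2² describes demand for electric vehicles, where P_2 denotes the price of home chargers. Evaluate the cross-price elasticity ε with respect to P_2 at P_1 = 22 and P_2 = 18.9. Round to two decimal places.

-0.08

At P_1 = 22 and P_2 = 18.9: Q_1 = 2152.698.
∂Q_1/∂P_2 = -0.5P_2 = -0.5(18.9) = -9.4500.
ε = (∂Q_1/∂P_2)(P_2/Q_1) = -9.4500 × (18.9/2152.698) ≈ -0.08.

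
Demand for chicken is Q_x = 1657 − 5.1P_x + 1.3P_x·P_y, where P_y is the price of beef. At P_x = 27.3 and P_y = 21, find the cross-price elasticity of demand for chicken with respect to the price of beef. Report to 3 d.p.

0.329

At P_x = 27.3 and P_y = 21: Q_x = 2263.06.
∂Q_x/∂P_y = 1.3P_x = 1.3(27.3) = 35.4900.
ε = (∂Q_x/∂P_y)(P_y/Q_x) = 35.4900 × (21/2263.06) ≈ 0.329.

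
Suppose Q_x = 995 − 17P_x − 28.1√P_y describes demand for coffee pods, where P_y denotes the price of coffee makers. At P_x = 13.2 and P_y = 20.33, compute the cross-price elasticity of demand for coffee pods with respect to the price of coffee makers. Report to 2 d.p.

At P_x = 13.2 and P_y = 20.33: Q_x = 643.900.
∂Q_x/∂P_y = -28.1/(2√P_y) = -28.1/(2√20.33) = -3.1161.
ε = (∂Q_x/∂P_y)(P_y/Q_x) = -3.1161 × (20.33/643.900) ≈ -0.10.

-0.10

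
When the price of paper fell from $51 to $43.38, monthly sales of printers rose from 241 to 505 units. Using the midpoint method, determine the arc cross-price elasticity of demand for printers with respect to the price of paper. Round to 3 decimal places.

ΔQ_A = 505 − 241 = 264; ΔP_B = 43.38 − 51 = -7.62.
Midpoints: Q̄_A = 373.0, P̄_B = 47.19.
ε = (ΔQ_A/Q̄_A)/(ΔP_B/P̄_B) = (264/373.0)/(-7.62/47.19) ≈ -4.383.

-4.383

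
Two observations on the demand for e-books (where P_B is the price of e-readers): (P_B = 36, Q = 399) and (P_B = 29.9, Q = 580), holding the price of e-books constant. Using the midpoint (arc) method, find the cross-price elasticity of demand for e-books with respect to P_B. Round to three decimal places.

-1.997

ΔQ_A = 580 − 399 = 181; ΔP_B = 29.9 − 36 = -6.1.
Midpoints: Q̄_A = 489.5, P̄_B = 32.95.
ε = (ΔQ_A/Q̄_A)/(ΔP_B/P̄_B) = (181/489.5)/(-6.1/32.95) ≈ -1.997.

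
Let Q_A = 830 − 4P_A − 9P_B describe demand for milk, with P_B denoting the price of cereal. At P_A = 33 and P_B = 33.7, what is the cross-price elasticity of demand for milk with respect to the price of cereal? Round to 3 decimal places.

At P_A = 33 and P_B = 33.7: Q_A = 394.7.
∂Q_A/∂P_B = -9.
ε = (∂Q_A/∂P_B)(P_B/Q_A) = -9 × (33.7/394.7) ≈ -0.768.

-0.768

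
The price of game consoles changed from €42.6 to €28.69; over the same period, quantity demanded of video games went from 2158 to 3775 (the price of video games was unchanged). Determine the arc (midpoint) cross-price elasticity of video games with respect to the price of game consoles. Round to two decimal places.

ΔQ_A = 3775 − 2158 = 1617; ΔP_B = 28.69 − 42.6 = -13.91.
Midpoints: Q̄_A = 2966.5, P̄_B = 35.65.
ε = (ΔQ_A/Q̄_A)/(ΔP_B/P̄_B) = (1617/2966.5)/(-13.91/35.65) ≈ -1.40.

-1.40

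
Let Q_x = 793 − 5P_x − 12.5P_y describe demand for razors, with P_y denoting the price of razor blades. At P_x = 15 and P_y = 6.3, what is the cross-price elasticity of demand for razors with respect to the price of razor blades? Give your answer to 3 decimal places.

At P_x = 15 and P_y = 6.3: Q_x = 639.25.
∂Q_x/∂P_y = -12.5.
ε = (∂Q_x/∂P_y)(P_y/Q_x) = -12.5 × (6.3/639.25) ≈ -0.123.

-0.123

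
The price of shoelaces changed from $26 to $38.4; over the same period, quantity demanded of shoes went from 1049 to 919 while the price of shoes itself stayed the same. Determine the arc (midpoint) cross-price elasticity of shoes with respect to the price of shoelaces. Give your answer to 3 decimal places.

ΔQ_A = 919 − 1049 = -130; ΔP_B = 38.4 − 26 = 12.4.
Midpoints: Q̄_A = 984.0, P̄_B = 32.20.
ε = (ΔQ_A/Q̄_A)/(ΔP_B/P̄_B) = (-130/984.0)/(12.4/32.20) ≈ -0.343.

-0.343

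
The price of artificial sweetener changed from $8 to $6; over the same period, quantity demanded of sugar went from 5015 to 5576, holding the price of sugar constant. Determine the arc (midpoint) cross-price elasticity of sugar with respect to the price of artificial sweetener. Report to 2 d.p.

ΔQ_A = 5576 − 5015 = 561; ΔP_B = 6 − 8 = -2.
Midpoints: Q̄_A = 5295.5, P̄_B = 7.00.
ε = (ΔQ_A/Q̄_A)/(ΔP_B/P̄_B) = (561/5295.5)/(-2/7.00) ≈ -0.37.
ε < 0: sugar and artificial sweetener are complements.

-0.37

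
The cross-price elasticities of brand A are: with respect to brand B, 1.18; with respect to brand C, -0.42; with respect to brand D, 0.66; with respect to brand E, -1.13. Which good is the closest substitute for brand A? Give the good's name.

brand B

Substitutes have ε > 0. Among the positive values, 1.18 (brand B) is largest.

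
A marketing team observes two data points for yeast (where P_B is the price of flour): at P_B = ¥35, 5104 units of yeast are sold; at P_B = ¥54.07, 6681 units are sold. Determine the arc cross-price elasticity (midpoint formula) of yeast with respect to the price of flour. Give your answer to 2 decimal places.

ΔQ_A = 6681 − 5104 = 1577; ΔP_B = 54.07 − 35 = 19.07.
Midpoints: Q̄_A = 5892.5, P̄_B = 44.53.
ε = (ΔQ_A/Q̄_A)/(ΔP_B/P̄_B) = (1577/5892.5)/(19.07/44.53) ≈ 0.63.

0.63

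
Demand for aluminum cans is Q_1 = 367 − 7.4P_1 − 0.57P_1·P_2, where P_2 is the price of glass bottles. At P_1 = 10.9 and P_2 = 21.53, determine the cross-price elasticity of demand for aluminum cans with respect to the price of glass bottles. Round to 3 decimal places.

At P_1 = 10.9 and P_2 = 21.53: Q_1 = 152.574.
∂Q_1/∂P_2 = -0.57P_1 = -0.57(10.9) = -6.2130.
ε = (∂Q_1/∂P_2)(P_2/Q_1) = -6.2130 × (21.53/152.574) ≈ -0.877.
ε < 0: complements.

-0.877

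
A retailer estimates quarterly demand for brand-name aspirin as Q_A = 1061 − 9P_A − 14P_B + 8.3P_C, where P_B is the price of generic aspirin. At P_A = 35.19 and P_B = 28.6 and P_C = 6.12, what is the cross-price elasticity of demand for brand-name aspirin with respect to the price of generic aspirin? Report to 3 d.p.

-1.014

At P_A = 35.19 and P_B = 28.6 and P_C = 6.12: Q_A = 394.686.
∂Q_A/∂P_B = -14.
ε = (∂Q_A/∂P_B)(P_B/Q_A) = -14 × (28.6/394.686) ≈ -1.014.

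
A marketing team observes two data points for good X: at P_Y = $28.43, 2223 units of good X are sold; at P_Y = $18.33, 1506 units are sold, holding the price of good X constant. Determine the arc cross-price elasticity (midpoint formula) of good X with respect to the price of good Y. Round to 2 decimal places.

ΔQ_X = 1506 − 2223 = -717; ΔP_Y = 18.33 − 28.43 = -10.1.
Midpoints: Q̄_X = 1864.5, P̄_Y = 23.38.
ε = (ΔQ_X/Q̄_X)/(ΔP_Y/P̄_Y) = (-717/1864.5)/(-10.1/23.38) ≈ 0.89.

0.89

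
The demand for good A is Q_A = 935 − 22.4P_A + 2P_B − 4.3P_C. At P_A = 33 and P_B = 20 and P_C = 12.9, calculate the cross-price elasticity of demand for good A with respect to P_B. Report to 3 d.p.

0.222

At P_A = 33 and P_B = 20 and P_C = 12.9: Q_A = 180.33.
∂Q_A/∂P_B = 2.
ε = (∂Q_A/∂P_B)(P_B/Q_A) = 2 × (20/180.33) ≈ 0.222.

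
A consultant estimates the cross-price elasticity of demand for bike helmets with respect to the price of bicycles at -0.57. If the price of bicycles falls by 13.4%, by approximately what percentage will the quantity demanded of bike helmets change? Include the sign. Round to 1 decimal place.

%ΔQ ≈ ε × %ΔP of bicycles = -0.57 × (-13.4%) = 7.6%.
Demand for bike helmets rises by about 7.6%.

7.6%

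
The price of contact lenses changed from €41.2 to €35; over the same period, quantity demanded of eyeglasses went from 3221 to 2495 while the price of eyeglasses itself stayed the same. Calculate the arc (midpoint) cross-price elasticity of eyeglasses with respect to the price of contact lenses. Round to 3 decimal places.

ΔQ_A = 2495 − 3221 = -726; ΔP_B = 35 − 41.2 = -6.2.
Midpoints: Q̄_A = 2858.0, P̄_B = 38.10.
ε = (ΔQ_A/Q̄_A)/(ΔP_B/P̄_B) = (-726/2858.0)/(-6.2/38.10) ≈ 1.561.

1.561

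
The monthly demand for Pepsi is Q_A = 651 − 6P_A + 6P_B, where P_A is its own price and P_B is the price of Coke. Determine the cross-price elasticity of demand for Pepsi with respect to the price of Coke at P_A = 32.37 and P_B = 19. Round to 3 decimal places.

0.200

At P_A = 32.37 and P_B = 19: Q_A = 570.78.
∂Q_A/∂P_B = 6.
ε = (∂Q_A/∂P_B)(P_B/Q_A) = 6 × (19/570.78) ≈ 0.200.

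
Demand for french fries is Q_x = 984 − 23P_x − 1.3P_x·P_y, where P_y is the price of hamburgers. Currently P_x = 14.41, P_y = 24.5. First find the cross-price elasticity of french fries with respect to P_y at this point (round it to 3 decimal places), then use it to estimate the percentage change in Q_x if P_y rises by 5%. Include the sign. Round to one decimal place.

-11.9%

At P_x = 14.41, P_y = 24.5: Q_x = 193.611.
∂Q_x/∂P_y = -1.3P_x = -18.7330.
ε = (∂Q_x/∂P_y)(P_y/Q_x) = -18.7330 × 24.5/193.611 ≈ -2.371.
%ΔQ_x ≈ ε × %ΔP_y = -2.371 × (5%) = -11.9%.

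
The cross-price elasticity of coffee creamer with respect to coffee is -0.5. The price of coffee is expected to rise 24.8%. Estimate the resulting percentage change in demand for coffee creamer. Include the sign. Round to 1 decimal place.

-12.4%

%ΔQ ≈ ε × %ΔP of coffee = -0.5 × (24.8%) = -12.4%.
Demand for coffee creamer falls by about 12.4%.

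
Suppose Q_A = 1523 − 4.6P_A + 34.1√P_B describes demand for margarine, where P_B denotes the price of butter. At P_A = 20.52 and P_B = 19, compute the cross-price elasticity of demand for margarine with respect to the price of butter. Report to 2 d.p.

At P_A = 20.52 and P_B = 19: Q_A = 1577.246.
∂Q_A/∂P_B = 34.1/(2√P_B) = 34.1/(2√19) = 3.9115.
ε = (∂Q_A/∂P_B)(P_B/Q_A) = 3.9115 × (19/1577.246) ≈ 0.05.
ε > 0: substitutes.

0.05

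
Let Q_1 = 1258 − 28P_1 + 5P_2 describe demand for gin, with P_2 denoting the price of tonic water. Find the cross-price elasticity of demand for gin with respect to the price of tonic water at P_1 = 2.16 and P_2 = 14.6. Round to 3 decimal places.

0.057

At P_1 = 2.16 and P_2 = 14.6: Q_1 = 1270.52.
∂Q_1/∂P_2 = 5.
ε = (∂Q_1/∂P_2)(P_2/Q_1) = 5 × (14.6/1270.52) ≈ 0.057.
Since ε > 0, gin and tonic water are substitutes.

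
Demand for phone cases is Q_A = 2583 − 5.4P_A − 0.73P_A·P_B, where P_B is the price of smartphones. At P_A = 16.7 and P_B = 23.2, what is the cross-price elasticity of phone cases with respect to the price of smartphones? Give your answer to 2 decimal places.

-0.13

At P_A = 16.7 and P_B = 23.2: Q_A = 2209.989.
∂Q_A/∂P_B = -0.73P_A = -0.73(16.7) = -12.1910.
ε = (∂Q_A/∂P_B)(P_B/Q_A) = -12.1910 × (23.2/2209.989) ≈ -0.13.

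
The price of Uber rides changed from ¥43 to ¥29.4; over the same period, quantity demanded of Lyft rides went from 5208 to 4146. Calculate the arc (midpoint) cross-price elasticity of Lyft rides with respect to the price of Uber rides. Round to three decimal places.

ΔQ_A = 4146 − 5208 = -1062; ΔP_B = 29.4 − 43 = -13.6.
Midpoints: Q̄_A = 4677.0, P̄_B = 36.20.
ε = (ΔQ_A/Q̄_A)/(ΔP_B/P̄_B) = (-1062/4677.0)/(-13.6/36.20) ≈ 0.604.
ε > 0: Lyft rides and Uber rides are substitutes.

0.604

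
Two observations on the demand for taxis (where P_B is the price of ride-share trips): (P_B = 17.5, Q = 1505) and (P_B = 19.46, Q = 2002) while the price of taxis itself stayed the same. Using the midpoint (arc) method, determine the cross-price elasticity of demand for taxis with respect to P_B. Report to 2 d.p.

ΔQ_A = 2002 − 1505 = 497; ΔP_B = 19.46 − 17.5 = 1.96.
Midpoints: Q̄_A = 1753.5, P̄_B = 18.48.
ε = (ΔQ_A/Q̄_A)/(ΔP_B/P̄_B) = (497/1753.5)/(1.96/18.48) ≈ 2.67.
ε > 0: taxis and ride-share trips are substitutes.

2.67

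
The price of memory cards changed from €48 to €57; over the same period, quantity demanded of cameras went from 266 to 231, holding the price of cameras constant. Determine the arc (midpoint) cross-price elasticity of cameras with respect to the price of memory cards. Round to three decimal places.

ΔQ_A = 231 − 266 = -35; ΔP_B = 57 − 48 = 9.
Midpoints: Q̄_A = 248.5, P̄_B = 52.50.
ε = (ΔQ_A/Q̄_A)/(ΔP_B/P̄_B) = (-35/248.5)/(9/52.50) ≈ -0.822.
ε < 0: cameras and memory cards are complements.

-0.822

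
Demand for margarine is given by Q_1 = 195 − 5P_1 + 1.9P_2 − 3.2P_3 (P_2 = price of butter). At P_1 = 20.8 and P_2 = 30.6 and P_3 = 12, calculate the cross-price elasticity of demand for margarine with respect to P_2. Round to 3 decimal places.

0.525

At P_1 = 20.8 and P_2 = 30.6 and P_3 = 12: Q_1 = 110.74.
∂Q_1/∂P_2 = 1.9.
ε = (∂Q_1/∂P_2)(P_2/Q_1) = 1.9 × (30.6/110.74) ≈ 0.525.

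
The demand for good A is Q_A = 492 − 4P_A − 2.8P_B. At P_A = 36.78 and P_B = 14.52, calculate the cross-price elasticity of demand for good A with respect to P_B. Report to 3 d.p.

-0.134

At P_A = 36.78 and P_B = 14.52: Q_A = 304.224.
∂Q_A/∂P_B = -2.8.
ε = (∂Q_A/∂P_B)(P_B/Q_A) = -2.8 × (14.52/304.224) ≈ -0.134.
Since ε < 0, good A and good B are complements.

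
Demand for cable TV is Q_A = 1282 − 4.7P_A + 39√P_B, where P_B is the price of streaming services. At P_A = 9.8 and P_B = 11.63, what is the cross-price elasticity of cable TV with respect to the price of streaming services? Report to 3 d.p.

At P_A = 9.8 and P_B = 11.63: Q_A = 1368.941.
∂Q_A/∂P_B = 39/(2√P_B) = 39/(2√11.63) = 5.7180.
ε = (∂Q_A/∂P_B)(P_B/Q_A) = 5.7180 × (11.63/1368.941) ≈ 0.049.
ε > 0: substitutes.

0.049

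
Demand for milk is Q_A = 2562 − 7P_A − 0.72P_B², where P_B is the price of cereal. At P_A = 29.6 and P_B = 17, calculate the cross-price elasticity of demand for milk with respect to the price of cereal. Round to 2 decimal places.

At P_A = 29.6 and P_B = 17: Q_A = 2146.72.
∂Q_A/∂P_B = -1.44P_B = -1.44(17) = -24.4800.
ε = (∂Q_A/∂P_B)(P_B/Q_A) = -24.4800 × (17/2146.72) ≈ -0.19.
ε < 0: complements.

-0.19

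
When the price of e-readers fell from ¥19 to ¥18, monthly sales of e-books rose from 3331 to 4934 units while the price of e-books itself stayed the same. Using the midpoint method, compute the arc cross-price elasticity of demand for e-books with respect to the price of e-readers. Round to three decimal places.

ΔQ_A = 4934 − 3331 = 1603; ΔP_B = 18 − 19 = -1.
Midpoints: Q̄_A = 4132.5, P̄_B = 18.50.
ε = (ΔQ_A/Q̄_A)/(ΔP_B/P̄_B) = (1603/4132.5)/(-1/18.50) ≈ -7.176.
ε < 0: e-books and e-readers are complements.

-7.176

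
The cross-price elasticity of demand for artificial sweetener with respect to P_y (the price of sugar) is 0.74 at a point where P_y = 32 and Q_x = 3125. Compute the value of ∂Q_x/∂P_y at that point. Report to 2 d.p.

ε = (∂Q_x/∂P_y)·(P_y/Q_x) ⇒ ∂Q_x/∂P_y = ε·Q_x/P_y = 0.74 × 3125/32 ≈ 72.27.

72.27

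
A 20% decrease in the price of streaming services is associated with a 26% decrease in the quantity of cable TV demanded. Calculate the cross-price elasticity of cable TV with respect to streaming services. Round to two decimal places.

ε = (%ΔQ of cable TV) / (%ΔP of streaming services) = (-26%) / (-20%) ≈ 1.30.
Positive cross-price elasticity: substitutes.

1.30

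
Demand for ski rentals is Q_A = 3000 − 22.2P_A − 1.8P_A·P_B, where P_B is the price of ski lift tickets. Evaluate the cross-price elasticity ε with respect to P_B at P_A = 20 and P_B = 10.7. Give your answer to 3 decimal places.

-0.177

At P_A = 20 and P_B = 10.7: Q_A = 2170.8.
∂Q_A/∂P_B = -1.8P_A = -1.8(20) = -36.0000.
ε = (∂Q_A/∂P_B)(P_B/Q_A) = -36.0000 × (10.7/2170.8) ≈ -0.177.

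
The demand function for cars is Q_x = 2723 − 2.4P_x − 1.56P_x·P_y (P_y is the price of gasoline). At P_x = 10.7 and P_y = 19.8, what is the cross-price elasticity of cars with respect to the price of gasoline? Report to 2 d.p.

At P_x = 10.7 and P_y = 19.8: Q_x = 2366.818.
∂Q_x/∂P_y = -1.56P_x = -1.56(10.7) = -16.6920.
ε = (∂Q_x/∂P_y)(P_y/Q_x) = -16.6920 × (19.8/2366.818) ≈ -0.14.
ε < 0: complements.

-0.14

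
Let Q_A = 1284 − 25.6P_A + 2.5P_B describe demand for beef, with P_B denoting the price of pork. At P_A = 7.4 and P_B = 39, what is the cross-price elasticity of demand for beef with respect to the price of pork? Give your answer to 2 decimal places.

At P_A = 7.4 and P_B = 39: Q_A = 1192.06.
∂Q_A/∂P_B = 2.5.
ε = (∂Q_A/∂P_B)(P_B/Q_A) = 2.5 × (39/1192.06) ≈ 0.08.

0.08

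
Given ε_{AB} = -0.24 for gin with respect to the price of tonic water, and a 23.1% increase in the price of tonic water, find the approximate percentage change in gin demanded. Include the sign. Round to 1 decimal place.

%ΔQ ≈ ε × %ΔP of tonic water = -0.24 × (23.1%) = -5.5%.

-5.5%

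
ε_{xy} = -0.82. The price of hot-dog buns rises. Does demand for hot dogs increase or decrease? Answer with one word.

decrease

ε < 0 and the price of hot-dog buns rises, so the quantity of hot dogs moves in the opposite direction: it decreases.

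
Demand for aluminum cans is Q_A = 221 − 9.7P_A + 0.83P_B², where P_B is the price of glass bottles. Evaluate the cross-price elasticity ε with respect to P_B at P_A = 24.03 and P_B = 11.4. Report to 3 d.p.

At P_A = 24.03 and P_B = 11.4: Q_A = 95.776.
∂Q_A/∂P_B = 1.66P_B = 1.66(11.4) = 18.9240.
ε = (∂Q_A/∂P_B)(P_B/Q_A) = 18.9240 × (11.4/95.776) ≈ 2.252.
ε > 0: substitutes.

2.252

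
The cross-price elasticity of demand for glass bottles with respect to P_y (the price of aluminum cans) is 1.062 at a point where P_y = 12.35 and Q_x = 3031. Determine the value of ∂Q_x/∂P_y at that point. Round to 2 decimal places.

260.64

ε = (∂Q_x/∂P_y)·(P_y/Q_x) ⇒ ∂Q_x/∂P_y = ε·Q_x/P_y = 1.062 × 3031/12.35 ≈ 260.64.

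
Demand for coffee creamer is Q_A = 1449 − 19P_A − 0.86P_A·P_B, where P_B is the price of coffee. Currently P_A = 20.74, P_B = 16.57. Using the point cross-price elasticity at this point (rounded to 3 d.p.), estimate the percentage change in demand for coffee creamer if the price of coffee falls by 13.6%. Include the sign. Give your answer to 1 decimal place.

At P_A = 20.74, P_B = 16.57: Q_A = 759.391.
∂Q_A/∂P_B = -0.86P_A = -17.8364.
ε = (∂Q_A/∂P_B)(P_B/Q_A) = -17.8364 × 16.57/759.391 ≈ -0.389.
%ΔQ_A ≈ ε × %ΔP_B = -0.389 × (-13.6%) = 5.3%.

5.3%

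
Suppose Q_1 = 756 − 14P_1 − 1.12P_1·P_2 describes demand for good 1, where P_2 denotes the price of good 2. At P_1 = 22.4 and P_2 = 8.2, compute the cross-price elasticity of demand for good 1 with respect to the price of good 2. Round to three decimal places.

At P_1 = 22.4 and P_2 = 8.2: Q_1 = 236.678.
∂Q_1/∂P_2 = -1.12P_1 = -1.12(22.4) = -25.0880.
ε = (∂Q_1/∂P_2)(P_2/Q_1) = -25.0880 × (8.2/236.678) ≈ -0.869.
ε < 0: complements.

-0.869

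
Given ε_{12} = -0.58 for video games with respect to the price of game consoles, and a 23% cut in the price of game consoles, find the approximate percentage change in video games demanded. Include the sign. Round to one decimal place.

13.3%

%ΔQ ≈ ε × %ΔP of game consoles = -0.58 × (-23%) = 13.3%.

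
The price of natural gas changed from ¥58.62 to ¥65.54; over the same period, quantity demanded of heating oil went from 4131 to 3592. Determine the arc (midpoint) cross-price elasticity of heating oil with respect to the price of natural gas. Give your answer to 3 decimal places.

-1.252

ΔQ_A = 3592 − 4131 = -539; ΔP_B = 65.54 − 58.62 = 6.92.
Midpoints: Q̄_A = 3861.5, P̄_B = 62.08.
ε = (ΔQ_A/Q̄_A)/(ΔP_B/P̄_B) = (-539/3861.5)/(6.92/62.08) ≈ -1.252.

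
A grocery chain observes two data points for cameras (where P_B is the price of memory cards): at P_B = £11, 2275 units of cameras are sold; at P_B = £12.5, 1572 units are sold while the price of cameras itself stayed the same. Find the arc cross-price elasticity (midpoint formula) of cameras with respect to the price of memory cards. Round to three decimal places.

ΔQ_A = 1572 − 2275 = -703; ΔP_B = 12.5 − 11 = 1.5.
Midpoints: Q̄_A = 1923.5, P̄_B = 11.75.
ε = (ΔQ_A/Q̄_A)/(ΔP_B/P̄_B) = (-703/1923.5)/(1.5/11.75) ≈ -2.863.

-2.863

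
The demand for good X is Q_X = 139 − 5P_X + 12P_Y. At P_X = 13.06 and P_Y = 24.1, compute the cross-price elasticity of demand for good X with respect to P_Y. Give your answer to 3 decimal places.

At P_X = 13.06 and P_Y = 24.1: Q_X = 362.9.
∂Q_X/∂P_Y = 12.
ε = (∂Q_X/∂P_Y)(P_Y/Q_X) = 12 × (24.1/362.9) ≈ 0.797.
Since ε > 0, good X and good Y are substitutes.

0.797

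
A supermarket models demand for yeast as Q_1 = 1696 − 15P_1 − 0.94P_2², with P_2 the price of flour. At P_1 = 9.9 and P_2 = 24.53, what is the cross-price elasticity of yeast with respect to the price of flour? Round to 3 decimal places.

At P_1 = 9.9 and P_2 = 24.53: Q_1 = 981.882.
∂Q_1/∂P_2 = -1.88P_2 = -1.88(24.53) = -46.1164.
ε = (∂Q_1/∂P_2)(P_2/Q_1) = -46.1164 × (24.53/981.882) ≈ -1.152.
ε < 0: complements.

-1.152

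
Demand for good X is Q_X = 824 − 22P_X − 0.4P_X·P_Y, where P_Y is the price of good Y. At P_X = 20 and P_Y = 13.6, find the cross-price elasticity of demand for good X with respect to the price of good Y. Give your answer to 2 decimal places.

At P_X = 20 and P_Y = 13.6: Q_X = 275.2.
∂Q_X/∂P_Y = -0.4P_X = -0.4(20) = -8.0000.
ε = (∂Q_X/∂P_Y)(P_Y/Q_X) = -8.0000 × (13.6/275.2) ≈ -0.40.

-0.40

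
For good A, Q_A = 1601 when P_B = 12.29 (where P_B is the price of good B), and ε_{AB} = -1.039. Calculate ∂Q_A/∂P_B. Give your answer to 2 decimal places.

-135.35

ε = (∂Q_A/∂P_B)·(P_B/Q_A) ⇒ ∂Q_A/∂P_B = ε·Q_A/P_B = -1.039 × 1601/12.29 ≈ -135.35.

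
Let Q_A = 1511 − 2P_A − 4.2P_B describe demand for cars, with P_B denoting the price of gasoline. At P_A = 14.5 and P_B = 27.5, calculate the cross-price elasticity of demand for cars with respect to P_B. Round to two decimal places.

-0.08

At P_A = 14.5 and P_B = 27.5: Q_A = 1366.5.
∂Q_A/∂P_B = -4.2.
ε = (∂Q_A/∂P_B)(P_B/Q_A) = -4.2 × (27.5/1366.5) ≈ -0.08.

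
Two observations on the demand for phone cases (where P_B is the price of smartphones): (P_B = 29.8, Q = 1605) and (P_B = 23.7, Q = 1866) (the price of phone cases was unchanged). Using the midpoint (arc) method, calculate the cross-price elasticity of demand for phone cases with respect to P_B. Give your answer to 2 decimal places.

ΔQ_A = 1866 − 1605 = 261; ΔP_B = 23.7 − 29.8 = -6.1.
Midpoints: Q̄_A = 1735.5, P̄_B = 26.75.
ε = (ΔQ_A/Q̄_A)/(ΔP_B/P̄_B) = (261/1735.5)/(-6.1/26.75) ≈ -0.66.

-0.66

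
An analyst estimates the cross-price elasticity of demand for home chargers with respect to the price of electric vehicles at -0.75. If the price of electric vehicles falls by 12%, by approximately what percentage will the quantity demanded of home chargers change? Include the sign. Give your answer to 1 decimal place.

9.0%

%ΔQ ≈ ε × %ΔP of electric vehicles = -0.75 × (-12%) = 9.0%.
Demand for home chargers rises by about 9.0%.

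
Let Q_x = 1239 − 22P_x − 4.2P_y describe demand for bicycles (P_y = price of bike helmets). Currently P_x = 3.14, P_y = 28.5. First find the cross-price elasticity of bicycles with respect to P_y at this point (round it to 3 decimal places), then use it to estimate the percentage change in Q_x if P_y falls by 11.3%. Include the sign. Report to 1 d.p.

1.3%

At P_x = 3.14, P_y = 28.5: Q_x = 1050.22.
∂Q_x/∂P_y = -4.2.
ε = (∂Q_x/∂P_y)(P_y/Q_x) = -4.2000 × 28.5/1050.22 ≈ -0.114.
%ΔQ_x ≈ ε × %ΔP_y = -0.114 × (-11.3%) = 1.3%.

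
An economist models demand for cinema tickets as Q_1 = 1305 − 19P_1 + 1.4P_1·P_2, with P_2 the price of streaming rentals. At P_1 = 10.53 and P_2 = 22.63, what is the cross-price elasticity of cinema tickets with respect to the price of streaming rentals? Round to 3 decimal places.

At P_1 = 10.53 and P_2 = 22.63: Q_1 = 1438.541.
∂Q_1/∂P_2 = 1.4P_1 = 1.4(10.53) = 14.7420.
ε = (∂Q_1/∂P_2)(P_2/Q_1) = 14.7420 × (22.63/1438.541) ≈ 0.232.
ε > 0: substitutes.

0.232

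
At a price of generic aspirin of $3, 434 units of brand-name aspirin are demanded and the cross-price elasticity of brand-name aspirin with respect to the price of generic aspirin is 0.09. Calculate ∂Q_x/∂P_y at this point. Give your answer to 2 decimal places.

ε = (∂Q_x/∂P_y)·(P_y/Q_x) ⇒ ∂Q_x/∂P_y = ε·Q_x/P_y = 0.09 × 434/3 ≈ 13.02.

13.02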